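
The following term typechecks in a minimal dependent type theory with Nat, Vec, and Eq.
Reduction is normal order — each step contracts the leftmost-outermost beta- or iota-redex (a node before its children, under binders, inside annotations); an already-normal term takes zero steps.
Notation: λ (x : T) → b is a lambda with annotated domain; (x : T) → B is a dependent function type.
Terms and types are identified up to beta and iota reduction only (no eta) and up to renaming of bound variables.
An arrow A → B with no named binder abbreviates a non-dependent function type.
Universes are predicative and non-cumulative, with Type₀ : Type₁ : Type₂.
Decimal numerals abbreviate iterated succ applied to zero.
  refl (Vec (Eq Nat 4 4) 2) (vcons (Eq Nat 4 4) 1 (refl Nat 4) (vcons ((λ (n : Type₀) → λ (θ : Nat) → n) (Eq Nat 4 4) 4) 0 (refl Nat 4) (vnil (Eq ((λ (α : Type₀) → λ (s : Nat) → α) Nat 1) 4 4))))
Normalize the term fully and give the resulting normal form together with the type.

resulting normal form:
  refl (Vec (Eq Nat 4 4) 2) (vcons (Eq Nat 4 4) 1 (refl Nat 4) (vcons (Eq Nat 4 4) 0 (refl Nat 4) (vnil (Eq Nat 4 4))))
inferred type:
  Eq (Vec (Eq Nat 4 4) 2) (vcons (Eq Nat 4 4) 1 (refl Nat 4) (vcons (Eq Nat 4 4) 0 (refl Nat 4) (vnil (Eq Nat 4 4)))) (vcons (Eq Nat 4 4) 1 (refl Nat 4) (vcons (Eq Nat 4 4) 0 (refl Nat 4) (vnil (Eq Nat 4 4))))
observation: the term reaches its normal form after 4 normal-order steps.


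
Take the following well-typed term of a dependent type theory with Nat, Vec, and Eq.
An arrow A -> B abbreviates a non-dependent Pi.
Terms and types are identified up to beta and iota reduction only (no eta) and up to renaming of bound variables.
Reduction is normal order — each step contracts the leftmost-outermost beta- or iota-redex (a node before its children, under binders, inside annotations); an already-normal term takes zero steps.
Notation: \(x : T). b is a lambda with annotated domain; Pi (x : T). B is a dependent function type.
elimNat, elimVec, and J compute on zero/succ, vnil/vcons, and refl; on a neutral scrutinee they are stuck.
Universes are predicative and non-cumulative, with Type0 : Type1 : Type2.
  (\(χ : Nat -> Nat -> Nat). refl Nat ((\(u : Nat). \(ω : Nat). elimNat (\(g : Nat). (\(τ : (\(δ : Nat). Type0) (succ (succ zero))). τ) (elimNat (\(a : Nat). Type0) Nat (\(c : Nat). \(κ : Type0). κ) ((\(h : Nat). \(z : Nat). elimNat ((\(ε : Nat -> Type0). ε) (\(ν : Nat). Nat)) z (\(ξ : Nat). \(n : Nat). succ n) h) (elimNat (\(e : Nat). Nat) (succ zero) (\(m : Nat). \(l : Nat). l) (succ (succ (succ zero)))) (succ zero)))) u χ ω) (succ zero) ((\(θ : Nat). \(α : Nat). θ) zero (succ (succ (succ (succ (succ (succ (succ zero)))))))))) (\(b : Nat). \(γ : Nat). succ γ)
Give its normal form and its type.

resulting normal form:
  refl Nat (succ zero)
inferred type:
  Eq Nat (succ zero) (succ zero)


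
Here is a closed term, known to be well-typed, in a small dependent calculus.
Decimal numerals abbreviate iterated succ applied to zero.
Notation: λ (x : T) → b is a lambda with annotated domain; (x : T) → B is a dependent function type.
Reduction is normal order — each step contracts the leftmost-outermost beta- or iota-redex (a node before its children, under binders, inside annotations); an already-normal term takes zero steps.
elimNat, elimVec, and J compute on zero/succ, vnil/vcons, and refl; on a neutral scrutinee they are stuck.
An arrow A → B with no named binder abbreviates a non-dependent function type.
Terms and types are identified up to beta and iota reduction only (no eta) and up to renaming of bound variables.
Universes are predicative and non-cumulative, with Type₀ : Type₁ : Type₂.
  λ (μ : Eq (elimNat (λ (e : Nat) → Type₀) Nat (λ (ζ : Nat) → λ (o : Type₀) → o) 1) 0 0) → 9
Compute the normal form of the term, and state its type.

normal form:
  λ (μ : Eq Nat 0 0) → 9
the term's type:
  Eq Nat 0 0 → Nat
observation: reduction starts at an elimNat iota-redex, and 4 normal-order steps reach the normal form.


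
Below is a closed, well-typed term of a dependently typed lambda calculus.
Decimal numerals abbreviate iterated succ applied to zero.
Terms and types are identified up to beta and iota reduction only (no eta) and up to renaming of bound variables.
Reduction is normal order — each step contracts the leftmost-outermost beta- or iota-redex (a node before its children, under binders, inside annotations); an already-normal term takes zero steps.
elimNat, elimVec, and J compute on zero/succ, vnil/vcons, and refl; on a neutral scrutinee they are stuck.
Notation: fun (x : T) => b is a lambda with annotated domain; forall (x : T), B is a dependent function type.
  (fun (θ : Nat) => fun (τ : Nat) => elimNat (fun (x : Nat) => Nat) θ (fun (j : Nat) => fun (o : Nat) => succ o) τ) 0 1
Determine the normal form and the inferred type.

resulting normal form:
  1
type:
  Nat
observation: the term reaches its normal form after 6 normal-order steps.


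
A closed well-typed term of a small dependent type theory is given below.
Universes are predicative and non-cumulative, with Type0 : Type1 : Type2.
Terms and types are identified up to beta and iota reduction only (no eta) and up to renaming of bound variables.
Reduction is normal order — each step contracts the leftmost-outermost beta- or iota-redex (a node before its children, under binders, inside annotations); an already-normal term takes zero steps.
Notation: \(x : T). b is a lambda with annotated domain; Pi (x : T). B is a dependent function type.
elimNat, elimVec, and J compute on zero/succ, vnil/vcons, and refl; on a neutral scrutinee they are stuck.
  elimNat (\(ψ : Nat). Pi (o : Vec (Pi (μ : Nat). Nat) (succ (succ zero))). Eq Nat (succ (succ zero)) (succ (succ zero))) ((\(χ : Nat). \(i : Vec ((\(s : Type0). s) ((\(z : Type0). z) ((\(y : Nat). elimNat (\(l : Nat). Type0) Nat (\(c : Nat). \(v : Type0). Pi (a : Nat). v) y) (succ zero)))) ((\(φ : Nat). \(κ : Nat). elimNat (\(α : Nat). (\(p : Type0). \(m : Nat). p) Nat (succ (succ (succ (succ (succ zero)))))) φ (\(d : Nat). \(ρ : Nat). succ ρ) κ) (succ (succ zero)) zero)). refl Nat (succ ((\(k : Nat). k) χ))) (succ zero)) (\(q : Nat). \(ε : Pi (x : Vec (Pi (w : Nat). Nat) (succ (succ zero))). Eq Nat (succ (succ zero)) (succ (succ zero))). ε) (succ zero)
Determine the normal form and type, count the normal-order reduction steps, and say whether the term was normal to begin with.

resulting normal form:
  \(ψ : Vec (Pi (o : Nat). Nat) (succ (succ zero))). refl Nat (succ (succ zero))
inferred type:
  Pi (ψ : Vec (Pi (o : Nat). Nat) (succ (succ zero))). Eq Nat (succ (succ zero)) (succ (succ zero))
steps to reach normal form (normal order): 16
already normal: no
first contracted redex: an elimNat iota-redex


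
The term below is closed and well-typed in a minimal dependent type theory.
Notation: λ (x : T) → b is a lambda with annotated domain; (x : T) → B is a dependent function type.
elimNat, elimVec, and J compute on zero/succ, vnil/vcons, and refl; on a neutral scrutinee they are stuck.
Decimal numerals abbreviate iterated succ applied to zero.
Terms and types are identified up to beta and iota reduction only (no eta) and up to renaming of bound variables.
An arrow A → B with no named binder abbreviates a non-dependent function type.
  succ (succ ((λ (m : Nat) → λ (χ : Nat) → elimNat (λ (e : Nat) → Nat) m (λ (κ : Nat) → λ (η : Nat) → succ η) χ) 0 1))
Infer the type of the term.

the term's type:
  Nat


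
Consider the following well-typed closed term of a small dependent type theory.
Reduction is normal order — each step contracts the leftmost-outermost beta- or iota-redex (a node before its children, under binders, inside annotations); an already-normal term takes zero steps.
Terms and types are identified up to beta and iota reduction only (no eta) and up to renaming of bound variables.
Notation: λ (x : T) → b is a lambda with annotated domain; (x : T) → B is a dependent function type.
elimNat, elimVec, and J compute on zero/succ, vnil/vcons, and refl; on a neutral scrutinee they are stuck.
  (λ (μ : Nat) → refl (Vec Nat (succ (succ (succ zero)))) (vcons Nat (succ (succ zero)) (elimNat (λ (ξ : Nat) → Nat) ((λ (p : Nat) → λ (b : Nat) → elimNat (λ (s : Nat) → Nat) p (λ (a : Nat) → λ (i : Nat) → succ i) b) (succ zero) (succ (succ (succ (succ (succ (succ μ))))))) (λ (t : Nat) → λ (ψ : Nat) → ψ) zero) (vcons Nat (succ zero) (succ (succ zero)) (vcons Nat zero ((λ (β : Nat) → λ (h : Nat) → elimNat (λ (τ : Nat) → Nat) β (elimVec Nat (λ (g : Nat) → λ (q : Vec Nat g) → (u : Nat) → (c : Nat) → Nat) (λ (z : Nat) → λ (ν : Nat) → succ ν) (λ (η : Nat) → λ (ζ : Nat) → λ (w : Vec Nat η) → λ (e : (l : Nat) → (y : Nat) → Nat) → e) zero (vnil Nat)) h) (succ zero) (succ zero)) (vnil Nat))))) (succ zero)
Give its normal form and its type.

normal form:
  refl (Vec Nat (succ (succ (succ zero)))) (vcons Nat (succ (succ zero)) (succ (succ (succ (succ (succ (succ (succ (succ zero)))))))) (vcons Nat (succ zero) (succ (succ zero)) (vcons Nat zero (succ (succ zero)) (vnil Nat))))
the term's type:
  Eq (Vec Nat (succ (succ (succ zero)))) (vcons Nat (succ (succ zero)) (succ (succ (succ (succ (succ (succ (succ (succ zero)))))))) (vcons Nat (succ zero) (succ (succ zero)) (vcons Nat zero (succ (succ zero)) (vnil Nat)))) (vcons Nat (succ (succ zero)) (succ (succ (succ (succ (succ (succ (succ (succ zero)))))))) (vcons Nat (succ zero) (succ (succ zero)) (vcons Nat zero (succ (succ zero)) (vnil Nat))))
observation: contracting a beta-redex first, the term normalizes in 33 steps.


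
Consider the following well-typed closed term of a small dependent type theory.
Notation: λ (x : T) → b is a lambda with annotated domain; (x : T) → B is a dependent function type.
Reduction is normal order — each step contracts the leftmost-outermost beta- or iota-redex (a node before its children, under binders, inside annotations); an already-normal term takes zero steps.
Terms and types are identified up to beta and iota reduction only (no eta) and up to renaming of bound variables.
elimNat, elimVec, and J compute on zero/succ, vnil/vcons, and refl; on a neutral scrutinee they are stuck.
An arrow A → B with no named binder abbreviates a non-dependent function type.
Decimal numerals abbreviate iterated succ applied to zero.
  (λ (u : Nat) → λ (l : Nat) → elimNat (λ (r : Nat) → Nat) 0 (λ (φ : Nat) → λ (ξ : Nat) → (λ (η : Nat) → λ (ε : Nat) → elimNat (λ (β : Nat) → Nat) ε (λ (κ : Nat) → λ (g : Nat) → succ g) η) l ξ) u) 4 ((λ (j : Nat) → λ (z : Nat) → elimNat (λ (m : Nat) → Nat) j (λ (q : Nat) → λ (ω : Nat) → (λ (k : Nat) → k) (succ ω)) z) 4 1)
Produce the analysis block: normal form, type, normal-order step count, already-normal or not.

reduced normal form:
  20
the term's type:
  Nat
normal-order step count: 115
term was already normal: no
first contracted redex: a beta-redex


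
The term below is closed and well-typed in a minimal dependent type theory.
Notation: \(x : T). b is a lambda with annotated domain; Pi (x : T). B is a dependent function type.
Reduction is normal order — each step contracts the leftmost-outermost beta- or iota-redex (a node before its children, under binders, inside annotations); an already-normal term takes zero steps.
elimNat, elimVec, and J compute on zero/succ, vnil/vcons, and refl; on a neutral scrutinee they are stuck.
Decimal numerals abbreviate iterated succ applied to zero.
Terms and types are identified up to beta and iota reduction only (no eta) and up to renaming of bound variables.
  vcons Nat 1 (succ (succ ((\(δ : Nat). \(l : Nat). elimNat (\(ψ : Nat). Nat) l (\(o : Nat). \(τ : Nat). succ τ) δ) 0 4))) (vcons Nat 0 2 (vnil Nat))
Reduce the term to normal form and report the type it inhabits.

normal form:
  vcons Nat 1 6 (vcons Nat 0 2 (vnil Nat))
the term's type:
  Vec Nat 2
observation: reduction starts at a beta-redex, and 3 normal-order steps reach the normal form.


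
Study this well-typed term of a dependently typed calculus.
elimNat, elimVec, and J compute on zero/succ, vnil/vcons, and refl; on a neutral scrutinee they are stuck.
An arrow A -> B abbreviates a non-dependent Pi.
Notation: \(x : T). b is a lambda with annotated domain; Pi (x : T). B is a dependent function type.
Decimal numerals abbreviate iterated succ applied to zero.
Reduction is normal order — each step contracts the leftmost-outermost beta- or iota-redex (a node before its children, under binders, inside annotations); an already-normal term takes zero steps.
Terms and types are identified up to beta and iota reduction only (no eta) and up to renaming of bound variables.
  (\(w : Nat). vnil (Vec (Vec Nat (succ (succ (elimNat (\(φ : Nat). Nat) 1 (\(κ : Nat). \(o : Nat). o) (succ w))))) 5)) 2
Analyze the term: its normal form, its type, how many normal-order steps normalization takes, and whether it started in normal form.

resulting normal form:
  vnil (Vec (Vec Nat 3) 5)
type:
  Vec (Vec (Vec Nat 3) 5) 0
steps to reach normal form (normal order): 11
already normal: no
first redex: a beta-redex


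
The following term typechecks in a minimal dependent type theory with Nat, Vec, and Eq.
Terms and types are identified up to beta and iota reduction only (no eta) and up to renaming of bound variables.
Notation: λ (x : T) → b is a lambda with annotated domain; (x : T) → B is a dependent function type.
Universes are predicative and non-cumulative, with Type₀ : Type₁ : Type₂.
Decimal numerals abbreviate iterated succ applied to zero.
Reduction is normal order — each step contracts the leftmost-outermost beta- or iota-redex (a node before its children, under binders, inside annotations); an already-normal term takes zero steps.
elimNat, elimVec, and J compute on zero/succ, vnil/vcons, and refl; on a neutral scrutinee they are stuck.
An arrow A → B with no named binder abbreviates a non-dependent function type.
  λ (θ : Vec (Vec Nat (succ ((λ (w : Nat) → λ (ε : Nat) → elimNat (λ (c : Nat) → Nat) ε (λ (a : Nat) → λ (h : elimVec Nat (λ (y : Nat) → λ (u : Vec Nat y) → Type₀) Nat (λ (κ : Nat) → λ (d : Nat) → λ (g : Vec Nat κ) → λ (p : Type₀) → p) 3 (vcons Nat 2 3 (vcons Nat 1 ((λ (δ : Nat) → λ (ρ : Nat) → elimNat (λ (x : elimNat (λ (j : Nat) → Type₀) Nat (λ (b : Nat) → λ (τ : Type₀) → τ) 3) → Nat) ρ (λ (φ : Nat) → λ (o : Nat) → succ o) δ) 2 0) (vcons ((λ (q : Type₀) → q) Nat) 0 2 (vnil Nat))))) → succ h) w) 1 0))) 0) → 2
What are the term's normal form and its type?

normal form:
  λ (θ : Vec (Vec Nat 2) 0) → 2
inferred type:
  Vec (Vec Nat 2) 0 → Nat


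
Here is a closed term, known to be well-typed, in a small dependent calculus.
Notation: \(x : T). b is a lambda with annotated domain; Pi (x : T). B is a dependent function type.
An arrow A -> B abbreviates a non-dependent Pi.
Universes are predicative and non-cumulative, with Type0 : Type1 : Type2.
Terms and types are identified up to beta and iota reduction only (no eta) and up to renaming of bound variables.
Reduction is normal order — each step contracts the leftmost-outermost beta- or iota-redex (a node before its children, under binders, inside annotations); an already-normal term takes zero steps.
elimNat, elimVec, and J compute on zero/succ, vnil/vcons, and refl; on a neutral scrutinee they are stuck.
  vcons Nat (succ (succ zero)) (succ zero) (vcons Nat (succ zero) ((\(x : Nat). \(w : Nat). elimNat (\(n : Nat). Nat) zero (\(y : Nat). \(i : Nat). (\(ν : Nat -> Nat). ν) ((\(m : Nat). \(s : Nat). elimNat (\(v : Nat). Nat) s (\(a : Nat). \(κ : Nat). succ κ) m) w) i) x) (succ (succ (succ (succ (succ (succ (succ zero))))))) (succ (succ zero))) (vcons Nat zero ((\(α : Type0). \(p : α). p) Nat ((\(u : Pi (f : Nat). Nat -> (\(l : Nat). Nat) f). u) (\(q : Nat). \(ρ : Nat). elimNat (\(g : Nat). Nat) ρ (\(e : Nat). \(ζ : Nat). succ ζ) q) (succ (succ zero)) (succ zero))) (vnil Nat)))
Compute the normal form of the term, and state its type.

normal form:
  vcons Nat (succ (succ zero)) (succ zero) (vcons Nat (succ zero) (succ (succ (succ (succ (succ (succ (succ (succ (succ (succ (succ (succ (succ (succ zero)))))))))))))) (vcons Nat zero (succ (succ (succ zero))) (vnil Nat)))
type:
  Vec Nat (succ (succ (succ zero)))
observation: reduction starts at a beta-redex, and 106 normal-order steps reach the normal form.


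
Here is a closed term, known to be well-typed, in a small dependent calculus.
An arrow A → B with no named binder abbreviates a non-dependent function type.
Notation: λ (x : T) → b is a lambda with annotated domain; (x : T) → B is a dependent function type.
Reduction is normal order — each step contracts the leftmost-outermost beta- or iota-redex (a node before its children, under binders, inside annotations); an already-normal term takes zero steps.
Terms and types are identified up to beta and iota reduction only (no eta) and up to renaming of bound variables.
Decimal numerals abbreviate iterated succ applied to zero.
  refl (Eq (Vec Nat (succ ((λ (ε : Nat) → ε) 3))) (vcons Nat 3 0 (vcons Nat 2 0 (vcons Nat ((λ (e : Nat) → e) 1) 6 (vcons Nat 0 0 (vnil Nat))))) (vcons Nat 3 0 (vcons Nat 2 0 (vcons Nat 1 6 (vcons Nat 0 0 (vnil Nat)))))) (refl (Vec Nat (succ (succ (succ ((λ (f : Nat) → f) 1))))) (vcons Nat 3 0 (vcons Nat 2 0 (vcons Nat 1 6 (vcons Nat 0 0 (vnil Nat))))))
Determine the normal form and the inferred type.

normal form:
  refl (Eq (Vec Nat 4) (vcons Nat 3 0 (vcons Nat 2 0 (vcons Nat 1 6 (vcons Nat 0 0 (vnil Nat))))) (vcons Nat 3 0 (vcons Nat 2 0 (vcons Nat 1 6 (vcons Nat 0 0 (vnil Nat)))))) (refl (Vec Nat 4) (vcons Nat 3 0 (vcons Nat 2 0 (vcons Nat 1 6 (vcons Nat 0 0 (vnil Nat))))))
inferred type:
  Eq (Eq (Vec Nat 4) (vcons Nat 3 0 (vcons Nat 2 0 (vcons Nat 1 6 (vcons Nat 0 0 (vnil Nat))))) (vcons Nat 3 0 (vcons Nat 2 0 (vcons Nat 1 6 (vcons Nat 0 0 (vnil Nat)))))) (refl (Vec Nat 4) (vcons Nat 3 0 (vcons Nat 2 0 (vcons Nat 1 6 (vcons Nat 0 0 (vnil Nat)))))) (refl (Vec Nat 4) (vcons Nat 3 0 (vcons Nat 2 0 (vcons Nat 1 6 (vcons Nat 0 0 (vnil Nat))))))


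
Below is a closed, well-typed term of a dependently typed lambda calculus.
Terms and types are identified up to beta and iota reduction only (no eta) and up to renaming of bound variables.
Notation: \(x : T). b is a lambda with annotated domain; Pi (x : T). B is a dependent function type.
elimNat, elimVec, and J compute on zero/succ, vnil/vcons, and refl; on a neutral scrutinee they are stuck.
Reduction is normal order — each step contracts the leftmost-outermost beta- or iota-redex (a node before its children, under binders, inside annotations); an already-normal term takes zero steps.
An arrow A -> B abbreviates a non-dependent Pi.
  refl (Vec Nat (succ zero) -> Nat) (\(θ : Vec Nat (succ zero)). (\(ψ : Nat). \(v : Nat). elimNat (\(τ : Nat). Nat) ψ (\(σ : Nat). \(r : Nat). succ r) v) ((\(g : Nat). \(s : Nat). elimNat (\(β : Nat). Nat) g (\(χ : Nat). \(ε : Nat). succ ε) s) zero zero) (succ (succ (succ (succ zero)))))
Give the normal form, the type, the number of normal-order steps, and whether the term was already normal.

reduced normal form:
  refl (Vec Nat (succ zero) -> Nat) (\(θ : Vec Nat (succ zero)). succ (succ (succ (succ zero))))
type:
  Eq (Vec Nat (succ zero) -> Nat) (\(θ : Vec Nat (succ zero)). succ (succ (succ (succ zero)))) (\(ψ : Vec Nat (succ zero)). succ (succ (succ (succ zero))))
steps to reach normal form (normal order): 18
term was already normal: no
first redex: a beta-redex


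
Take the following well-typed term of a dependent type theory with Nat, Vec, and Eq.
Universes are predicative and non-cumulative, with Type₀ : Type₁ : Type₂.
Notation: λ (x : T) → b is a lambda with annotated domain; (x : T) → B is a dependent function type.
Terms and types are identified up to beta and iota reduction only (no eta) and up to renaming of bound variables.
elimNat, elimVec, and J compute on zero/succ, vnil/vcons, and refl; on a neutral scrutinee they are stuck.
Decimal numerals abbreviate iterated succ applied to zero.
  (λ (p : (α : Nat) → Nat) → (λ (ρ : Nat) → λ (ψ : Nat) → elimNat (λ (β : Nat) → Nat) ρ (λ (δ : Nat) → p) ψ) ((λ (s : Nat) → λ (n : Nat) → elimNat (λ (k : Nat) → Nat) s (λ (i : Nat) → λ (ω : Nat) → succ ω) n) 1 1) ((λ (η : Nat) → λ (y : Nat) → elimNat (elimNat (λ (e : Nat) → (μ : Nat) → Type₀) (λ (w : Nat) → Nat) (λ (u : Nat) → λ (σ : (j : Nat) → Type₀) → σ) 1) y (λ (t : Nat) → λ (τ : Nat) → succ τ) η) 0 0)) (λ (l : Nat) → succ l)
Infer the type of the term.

the term's type:
  Nat


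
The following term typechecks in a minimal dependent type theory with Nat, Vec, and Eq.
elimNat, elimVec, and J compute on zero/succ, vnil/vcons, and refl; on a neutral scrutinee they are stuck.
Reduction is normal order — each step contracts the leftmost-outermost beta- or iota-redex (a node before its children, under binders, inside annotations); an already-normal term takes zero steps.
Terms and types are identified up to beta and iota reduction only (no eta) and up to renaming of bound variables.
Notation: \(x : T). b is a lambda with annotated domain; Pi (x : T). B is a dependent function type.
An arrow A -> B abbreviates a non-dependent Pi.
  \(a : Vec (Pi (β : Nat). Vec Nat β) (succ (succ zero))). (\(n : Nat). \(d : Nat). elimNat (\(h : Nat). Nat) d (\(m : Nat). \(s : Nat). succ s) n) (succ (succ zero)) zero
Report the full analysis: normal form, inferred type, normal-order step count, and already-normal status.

resulting normal form:
  \(a : Vec (Pi (β : Nat). Vec Nat β) (succ (succ zero))). succ (succ zero)
type:
  Vec (Pi (a : Nat). Vec Nat a) (succ (succ zero)) -> Nat
reduction steps (normal order): 9
started in normal form: no
first redex: a beta-redex


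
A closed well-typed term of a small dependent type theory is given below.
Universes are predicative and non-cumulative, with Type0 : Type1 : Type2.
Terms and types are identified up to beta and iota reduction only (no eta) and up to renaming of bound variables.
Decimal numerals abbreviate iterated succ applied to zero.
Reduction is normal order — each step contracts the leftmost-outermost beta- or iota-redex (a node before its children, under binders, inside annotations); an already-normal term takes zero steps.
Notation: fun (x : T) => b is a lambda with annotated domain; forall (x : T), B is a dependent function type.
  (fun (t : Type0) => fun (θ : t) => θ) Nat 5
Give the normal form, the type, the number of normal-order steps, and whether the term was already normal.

reduced normal form:
  5
type:
  Nat
reduction steps (normal order): 2
term was already normal: no
first contracted redex: a beta-redex


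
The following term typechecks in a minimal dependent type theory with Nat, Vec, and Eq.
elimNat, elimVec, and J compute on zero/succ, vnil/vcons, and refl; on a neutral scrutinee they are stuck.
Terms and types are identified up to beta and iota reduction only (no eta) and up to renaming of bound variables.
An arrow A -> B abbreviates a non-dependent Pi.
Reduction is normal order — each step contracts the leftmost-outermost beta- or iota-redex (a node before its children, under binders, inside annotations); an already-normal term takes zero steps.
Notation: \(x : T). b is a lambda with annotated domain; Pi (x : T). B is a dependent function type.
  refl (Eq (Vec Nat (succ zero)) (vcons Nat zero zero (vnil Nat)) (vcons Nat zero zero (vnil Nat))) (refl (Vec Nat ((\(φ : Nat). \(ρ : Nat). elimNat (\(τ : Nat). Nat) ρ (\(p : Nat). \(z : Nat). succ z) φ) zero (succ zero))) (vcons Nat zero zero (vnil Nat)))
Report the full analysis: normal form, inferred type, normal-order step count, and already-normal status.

normal form:
  refl (Eq (Vec Nat (succ zero)) (vcons Nat zero zero (vnil Nat)) (vcons Nat zero zero (vnil Nat))) (refl (Vec Nat (succ zero)) (vcons Nat zero zero (vnil Nat)))
inferred type:
  Eq (Eq (Vec Nat (succ zero)) (vcons Nat zero zero (vnil Nat)) (vcons Nat zero zero (vnil Nat))) (refl (Vec Nat (succ zero)) (vcons Nat zero zero (vnil Nat))) (refl (Vec Nat (succ zero)) (vcons Nat zero zero (vnil Nat)))
normal-order step count: 3
already normal: no
first redex: a beta-redex


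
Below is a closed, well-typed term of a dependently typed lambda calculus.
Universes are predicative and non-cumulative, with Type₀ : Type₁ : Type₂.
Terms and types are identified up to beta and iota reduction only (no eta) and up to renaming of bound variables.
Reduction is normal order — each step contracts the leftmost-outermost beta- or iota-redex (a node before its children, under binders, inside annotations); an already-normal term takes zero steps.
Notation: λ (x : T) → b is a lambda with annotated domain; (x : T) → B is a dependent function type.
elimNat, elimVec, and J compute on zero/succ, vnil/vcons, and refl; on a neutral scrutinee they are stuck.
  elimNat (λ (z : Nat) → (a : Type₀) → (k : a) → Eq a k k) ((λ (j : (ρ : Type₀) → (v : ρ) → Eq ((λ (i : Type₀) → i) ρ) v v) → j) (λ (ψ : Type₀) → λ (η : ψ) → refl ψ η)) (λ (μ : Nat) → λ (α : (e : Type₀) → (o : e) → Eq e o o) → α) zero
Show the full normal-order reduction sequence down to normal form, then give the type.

normal-order reduction:
  elimNat (λ (z : Nat) → (a : Type₀) → (k : a) → Eq a k k) ((λ (j : (ρ : Type₀) → (v : ρ) → Eq ((λ (i : Type₀) → i) ρ) v v) → j) (λ (ψ : Type₀) → λ (η : ψ) → refl ψ η)) (λ (μ : Nat) → λ (α : (e : Type₀) → (o : e) → Eq e o o) → α) zero
  ~> (λ (z : (a : Type₀) → (k : a) → Eq ((λ (j : Type₀) → j) a) k k) → z) (λ (ρ : Type₀) → λ (v : ρ) → refl ρ v)
  ~> λ (z : Type₀) → λ (a : z) → refl z a
type:
  (z : Type₀) → (a : z) → Eq z a a


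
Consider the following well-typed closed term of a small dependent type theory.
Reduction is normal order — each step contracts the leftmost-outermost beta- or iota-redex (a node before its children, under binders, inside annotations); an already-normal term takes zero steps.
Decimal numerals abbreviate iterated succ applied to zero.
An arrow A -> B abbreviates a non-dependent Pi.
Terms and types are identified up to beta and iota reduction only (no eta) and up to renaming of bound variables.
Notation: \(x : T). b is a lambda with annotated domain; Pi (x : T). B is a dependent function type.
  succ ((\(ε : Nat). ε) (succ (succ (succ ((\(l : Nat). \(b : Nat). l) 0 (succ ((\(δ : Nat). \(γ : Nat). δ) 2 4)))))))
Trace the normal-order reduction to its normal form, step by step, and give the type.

reduction (normal order):
  succ ((\(ε : Nat). ε) (succ (succ (succ ((\(l : Nat). \(b : Nat). l) 0 (succ ((\(δ : Nat). \(γ : Nat). δ) 2 4)))))))
  ~> succ (succ (succ (succ ((\(ε : Nat). \(l : Nat). ε) 0 (succ ((\(b : Nat). \(δ : Nat). b) 2 4))))))
  ~> succ (succ (succ (succ ((\(ε : Nat). 0) (succ ((\(l : Nat). \(b : Nat). l) 2 4))))))
  ~> 4
inferred type:
  Nat


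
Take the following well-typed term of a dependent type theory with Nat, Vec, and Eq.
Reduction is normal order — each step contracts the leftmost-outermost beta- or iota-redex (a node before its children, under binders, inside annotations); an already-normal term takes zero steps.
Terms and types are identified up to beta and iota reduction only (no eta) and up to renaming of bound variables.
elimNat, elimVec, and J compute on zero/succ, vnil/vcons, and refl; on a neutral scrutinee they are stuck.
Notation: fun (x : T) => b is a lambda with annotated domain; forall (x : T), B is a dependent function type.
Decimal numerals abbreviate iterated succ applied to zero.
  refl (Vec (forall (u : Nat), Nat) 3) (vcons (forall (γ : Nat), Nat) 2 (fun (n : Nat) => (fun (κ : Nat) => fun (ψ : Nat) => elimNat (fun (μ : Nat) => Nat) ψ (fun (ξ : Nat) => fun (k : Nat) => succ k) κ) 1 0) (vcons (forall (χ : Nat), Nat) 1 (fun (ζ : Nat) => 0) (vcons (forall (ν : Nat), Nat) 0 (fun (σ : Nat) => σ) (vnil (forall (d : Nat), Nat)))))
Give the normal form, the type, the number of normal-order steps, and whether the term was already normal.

normal form:
  refl (Vec (forall (u : Nat), Nat) 3) (vcons (forall (γ : Nat), Nat) 2 (fun (n : Nat) => 1) (vcons (forall (κ : Nat), Nat) 1 (fun (ψ : Nat) => 0) (vcons (forall (μ : Nat), Nat) 0 (fun (ξ : Nat) => ξ) (vnil (forall (k : Nat), Nat)))))
inferred type:
  Eq (Vec (forall (u : Nat), Nat) 3) (vcons (forall (γ : Nat), Nat) 2 (fun (n : Nat) => 1) (vcons (forall (κ : Nat), Nat) 1 (fun (ψ : Nat) => 0) (vcons (forall (μ : Nat), Nat) 0 (fun (ξ : Nat) => ξ) (vnil (forall (k : Nat), Nat))))) (vcons (forall (χ : Nat), Nat) 2 (fun (ζ : Nat) => 1) (vcons (forall (ν : Nat), Nat) 1 (fun (σ : Nat) => 0) (vcons (forall (d : Nat), Nat) 0 (fun (q : Nat) => q) (vnil (forall (α : Nat), Nat)))))
steps to reach normal form (normal order): 6
already normal: no
first redex: a beta-redex


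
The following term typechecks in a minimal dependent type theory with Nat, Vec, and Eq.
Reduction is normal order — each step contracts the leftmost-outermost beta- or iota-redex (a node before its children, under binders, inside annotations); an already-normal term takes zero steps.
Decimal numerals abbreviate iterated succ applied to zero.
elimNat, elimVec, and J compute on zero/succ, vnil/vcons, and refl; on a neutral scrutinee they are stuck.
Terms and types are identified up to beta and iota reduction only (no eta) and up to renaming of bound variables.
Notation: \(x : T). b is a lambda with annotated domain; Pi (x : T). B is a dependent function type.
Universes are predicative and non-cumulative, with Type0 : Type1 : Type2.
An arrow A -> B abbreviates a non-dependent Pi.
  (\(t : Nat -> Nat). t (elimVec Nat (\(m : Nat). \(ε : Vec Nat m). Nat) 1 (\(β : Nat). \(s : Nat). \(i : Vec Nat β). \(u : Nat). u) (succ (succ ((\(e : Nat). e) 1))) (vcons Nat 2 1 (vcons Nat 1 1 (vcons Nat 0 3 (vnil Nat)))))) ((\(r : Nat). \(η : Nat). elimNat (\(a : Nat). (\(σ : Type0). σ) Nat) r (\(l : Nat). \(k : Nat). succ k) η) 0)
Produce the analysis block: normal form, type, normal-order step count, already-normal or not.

normal form:
  1
inferred type:
  Nat
reduction steps (normal order): 24
already normal: no
first contracted redex: a beta-redex


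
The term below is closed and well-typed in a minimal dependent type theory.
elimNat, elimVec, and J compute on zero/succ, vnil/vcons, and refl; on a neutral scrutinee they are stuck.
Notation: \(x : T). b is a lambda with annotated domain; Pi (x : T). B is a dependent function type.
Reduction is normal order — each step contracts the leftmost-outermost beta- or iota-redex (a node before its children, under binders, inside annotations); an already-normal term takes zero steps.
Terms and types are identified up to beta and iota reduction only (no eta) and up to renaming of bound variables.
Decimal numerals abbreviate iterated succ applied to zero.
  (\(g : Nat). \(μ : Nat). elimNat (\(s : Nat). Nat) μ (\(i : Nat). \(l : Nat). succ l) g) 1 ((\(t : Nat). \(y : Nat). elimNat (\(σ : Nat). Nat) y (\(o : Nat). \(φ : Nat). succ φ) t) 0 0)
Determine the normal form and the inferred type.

resulting normal form:
  1
type:
  Nat
observation: the term reaches its normal form after 9 normal-order steps.


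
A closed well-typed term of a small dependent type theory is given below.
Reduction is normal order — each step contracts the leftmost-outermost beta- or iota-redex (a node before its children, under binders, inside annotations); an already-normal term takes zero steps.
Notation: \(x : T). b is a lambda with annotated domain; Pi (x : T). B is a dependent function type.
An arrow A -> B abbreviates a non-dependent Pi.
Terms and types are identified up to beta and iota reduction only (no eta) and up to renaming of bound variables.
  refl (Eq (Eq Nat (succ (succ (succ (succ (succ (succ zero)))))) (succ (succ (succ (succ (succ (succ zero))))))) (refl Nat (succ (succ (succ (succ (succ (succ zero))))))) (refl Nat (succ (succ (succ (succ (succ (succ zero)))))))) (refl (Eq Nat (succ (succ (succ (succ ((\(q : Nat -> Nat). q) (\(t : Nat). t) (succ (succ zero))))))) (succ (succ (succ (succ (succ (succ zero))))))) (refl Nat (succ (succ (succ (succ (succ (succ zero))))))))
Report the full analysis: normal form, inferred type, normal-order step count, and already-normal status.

resulting normal form:
  refl (Eq (Eq Nat (succ (succ (succ (succ (succ (succ zero)))))) (succ (succ (succ (succ (succ (succ zero))))))) (refl Nat (succ (succ (succ (succ (succ (succ zero))))))) (refl Nat (succ (succ (succ (succ (succ (succ zero)))))))) (refl (Eq Nat (succ (succ (succ (succ (succ (succ zero)))))) (succ (succ (succ (succ (succ (succ zero))))))) (refl Nat (succ (succ (succ (succ (succ (succ zero))))))))
inferred type:
  Eq (Eq (Eq Nat (succ (succ (succ (succ (succ (succ zero)))))) (succ (succ (succ (succ (succ (succ zero))))))) (refl Nat (succ (succ (succ (succ (succ (succ zero))))))) (refl Nat (succ (succ (succ (succ (succ (succ zero)))))))) (refl (Eq Nat (succ (succ (succ (succ (succ (succ zero)))))) (succ (succ (succ (succ (succ (succ zero))))))) (refl Nat (succ (succ (succ (succ (succ (succ zero)))))))) (refl (Eq Nat (succ (succ (succ (succ (succ (succ zero)))))) (succ (succ (succ (succ (succ (succ zero))))))) (refl Nat (succ (succ (succ (succ (succ (succ zero))))))))
reduction steps (normal order): 2
started in normal form: no
first redex: a beta-redex


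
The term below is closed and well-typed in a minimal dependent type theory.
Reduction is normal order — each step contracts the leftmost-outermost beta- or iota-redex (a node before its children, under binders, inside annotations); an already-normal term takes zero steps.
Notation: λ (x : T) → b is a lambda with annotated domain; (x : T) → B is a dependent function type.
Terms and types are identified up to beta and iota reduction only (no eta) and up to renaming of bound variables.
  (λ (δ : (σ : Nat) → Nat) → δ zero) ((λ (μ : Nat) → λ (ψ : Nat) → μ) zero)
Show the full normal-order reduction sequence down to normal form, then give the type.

normal-order reduction:
  (λ (δ : (σ : Nat) → Nat) → δ zero) ((λ (μ : Nat) → λ (ψ : Nat) → μ) zero)
  ~> (λ (δ : Nat) → λ (σ : Nat) → δ) zero zero
  ~> (λ (δ : Nat) → zero) zero
  ~> zero
inferred type:
  Nat


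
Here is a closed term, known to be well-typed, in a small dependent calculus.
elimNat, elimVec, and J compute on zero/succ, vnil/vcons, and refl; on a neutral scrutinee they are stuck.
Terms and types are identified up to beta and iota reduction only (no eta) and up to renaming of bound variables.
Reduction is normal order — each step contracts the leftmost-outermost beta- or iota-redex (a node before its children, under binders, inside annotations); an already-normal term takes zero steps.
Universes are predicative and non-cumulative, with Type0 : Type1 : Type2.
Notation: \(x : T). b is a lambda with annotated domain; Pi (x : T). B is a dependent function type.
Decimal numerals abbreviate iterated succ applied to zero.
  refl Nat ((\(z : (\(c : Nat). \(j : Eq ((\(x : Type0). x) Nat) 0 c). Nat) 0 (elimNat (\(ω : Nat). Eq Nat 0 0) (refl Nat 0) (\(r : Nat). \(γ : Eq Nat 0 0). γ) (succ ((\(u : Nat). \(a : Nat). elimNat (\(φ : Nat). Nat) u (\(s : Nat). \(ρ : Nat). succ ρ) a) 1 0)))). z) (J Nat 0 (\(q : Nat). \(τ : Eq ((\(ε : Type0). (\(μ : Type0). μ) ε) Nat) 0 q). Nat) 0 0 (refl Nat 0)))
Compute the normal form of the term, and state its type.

normal form:
  refl Nat 0
inferred type:
  Eq Nat 0 0


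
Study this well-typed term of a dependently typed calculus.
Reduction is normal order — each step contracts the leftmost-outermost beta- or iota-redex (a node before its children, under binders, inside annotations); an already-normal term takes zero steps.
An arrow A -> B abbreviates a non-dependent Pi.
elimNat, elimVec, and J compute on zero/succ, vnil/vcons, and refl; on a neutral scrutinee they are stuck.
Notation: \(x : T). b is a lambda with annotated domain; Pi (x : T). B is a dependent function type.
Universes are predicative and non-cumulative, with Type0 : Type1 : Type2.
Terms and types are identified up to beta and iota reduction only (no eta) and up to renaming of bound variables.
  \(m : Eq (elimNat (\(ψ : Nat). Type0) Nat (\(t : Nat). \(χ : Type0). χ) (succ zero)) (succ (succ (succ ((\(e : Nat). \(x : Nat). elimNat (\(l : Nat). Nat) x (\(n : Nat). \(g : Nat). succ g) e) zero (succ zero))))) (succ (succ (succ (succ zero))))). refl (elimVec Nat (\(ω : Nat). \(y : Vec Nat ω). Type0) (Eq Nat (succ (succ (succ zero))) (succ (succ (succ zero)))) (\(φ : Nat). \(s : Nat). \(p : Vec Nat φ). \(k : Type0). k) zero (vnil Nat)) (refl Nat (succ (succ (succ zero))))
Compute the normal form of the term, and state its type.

resulting normal form:
  \(m : Eq Nat (succ (succ (succ (succ zero)))) (succ (succ (succ (succ zero))))). refl (Eq Nat (succ (succ (succ zero))) (succ (succ (succ zero)))) (refl Nat (succ (succ (succ zero))))
inferred type:
  Eq Nat (succ (succ (succ (succ zero)))) (succ (succ (succ (succ zero)))) -> Eq (Eq Nat (succ (succ (succ zero))) (succ (succ (succ zero)))) (refl Nat (succ (succ (succ zero)))) (refl Nat (succ (succ (succ zero))))
observation: the leftmost-outermost redex is an elimNat iota-redex, and normalization takes 8 steps.


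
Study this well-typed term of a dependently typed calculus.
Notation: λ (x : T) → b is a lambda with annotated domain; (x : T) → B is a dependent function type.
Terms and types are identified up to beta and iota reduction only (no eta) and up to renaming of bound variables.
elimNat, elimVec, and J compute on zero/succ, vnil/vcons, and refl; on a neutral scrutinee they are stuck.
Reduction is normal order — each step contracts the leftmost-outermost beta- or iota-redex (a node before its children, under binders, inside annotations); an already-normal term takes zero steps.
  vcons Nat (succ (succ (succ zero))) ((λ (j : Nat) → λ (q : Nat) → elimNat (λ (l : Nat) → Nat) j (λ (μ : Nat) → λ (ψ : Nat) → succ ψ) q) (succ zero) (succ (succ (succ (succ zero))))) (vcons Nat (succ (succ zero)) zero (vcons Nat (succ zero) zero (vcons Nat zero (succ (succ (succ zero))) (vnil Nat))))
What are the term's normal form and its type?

reduced normal form:
  vcons Nat (succ (succ (succ zero))) (succ (succ (succ (succ (succ zero))))) (vcons Nat (succ (succ zero)) zero (vcons Nat (succ zero) zero (vcons Nat zero (succ (succ (succ zero))) (vnil Nat))))
inferred type:
  Vec Nat (succ (succ (succ (succ zero))))


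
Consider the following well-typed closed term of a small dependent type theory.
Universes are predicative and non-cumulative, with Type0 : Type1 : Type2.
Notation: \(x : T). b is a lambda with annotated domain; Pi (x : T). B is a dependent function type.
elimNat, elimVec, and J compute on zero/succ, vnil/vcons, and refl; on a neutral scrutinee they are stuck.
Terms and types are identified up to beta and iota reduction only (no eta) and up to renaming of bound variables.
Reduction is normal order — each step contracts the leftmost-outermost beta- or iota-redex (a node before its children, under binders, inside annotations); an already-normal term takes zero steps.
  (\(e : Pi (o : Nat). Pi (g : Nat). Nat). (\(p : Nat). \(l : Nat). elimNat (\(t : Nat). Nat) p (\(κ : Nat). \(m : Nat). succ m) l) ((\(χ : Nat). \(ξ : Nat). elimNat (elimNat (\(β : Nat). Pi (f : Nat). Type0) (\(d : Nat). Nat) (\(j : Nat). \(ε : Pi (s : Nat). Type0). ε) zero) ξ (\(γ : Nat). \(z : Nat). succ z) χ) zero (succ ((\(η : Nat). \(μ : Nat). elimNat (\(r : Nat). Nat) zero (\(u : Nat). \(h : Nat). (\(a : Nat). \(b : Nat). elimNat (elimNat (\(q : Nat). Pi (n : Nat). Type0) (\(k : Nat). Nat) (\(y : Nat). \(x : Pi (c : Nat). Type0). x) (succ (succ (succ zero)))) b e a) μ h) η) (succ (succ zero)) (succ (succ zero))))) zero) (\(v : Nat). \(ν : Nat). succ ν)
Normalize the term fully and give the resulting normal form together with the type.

normal form:
  succ (succ (succ (succ (succ zero))))
the term's type:
  Nat
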